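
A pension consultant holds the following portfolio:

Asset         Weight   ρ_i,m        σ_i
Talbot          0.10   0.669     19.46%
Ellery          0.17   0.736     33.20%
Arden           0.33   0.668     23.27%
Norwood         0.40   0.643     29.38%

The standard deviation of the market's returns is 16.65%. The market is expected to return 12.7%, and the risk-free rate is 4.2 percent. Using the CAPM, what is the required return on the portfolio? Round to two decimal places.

13.46%

β_Talbot = 0.669 × 19.46% / 16.65% = 0.7819
β_Ellery = 0.736 × 33.20% / 16.65% = 1.4676
β_Arden = 0.668 × 23.27% / 16.65% = 0.9336
β_Norwood = 0.643 × 29.38% / 16.65% = 1.1346
β_P = Σ w_i β_i = 0.10×0.7819 + 0.17×1.4676 + 0.33×0.9336 + 0.40×1.1346 = 1.0896
MRP = 12.7% − 4.2% = 8.50%
E(R_P) = R_f + β_P × MRP = 4.2% + 1.0896 × 8.5% = 13.46%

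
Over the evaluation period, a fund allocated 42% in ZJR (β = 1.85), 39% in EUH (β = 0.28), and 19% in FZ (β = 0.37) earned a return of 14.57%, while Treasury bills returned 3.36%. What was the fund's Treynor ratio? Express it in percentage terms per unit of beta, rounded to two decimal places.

β_P = 0.42×1.85 + 0.39×0.28 + 0.19×0.37 = 0.9565
Treynor = (R_P − R_f) / β_P = (14.57% − 3.36%) / 0.9565 = 11.21% / 0.9565 = 11.72%

11.72%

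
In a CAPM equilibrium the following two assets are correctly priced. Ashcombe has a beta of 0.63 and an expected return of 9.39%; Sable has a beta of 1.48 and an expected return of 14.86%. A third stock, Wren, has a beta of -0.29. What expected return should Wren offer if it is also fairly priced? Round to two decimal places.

3.47%

MRP (SML slope) = (14.86% − 9.39%) / (1.48 − 0.63) = 5.47% / 0.85 = 6.4353%
R_f (intercept) = 9.39% − 0.63 × 6.4353% = 5.3358%
E(R_Wren) = R_f + β × MRP = 5.3358% + -0.29 × 6.4353% = 3.47%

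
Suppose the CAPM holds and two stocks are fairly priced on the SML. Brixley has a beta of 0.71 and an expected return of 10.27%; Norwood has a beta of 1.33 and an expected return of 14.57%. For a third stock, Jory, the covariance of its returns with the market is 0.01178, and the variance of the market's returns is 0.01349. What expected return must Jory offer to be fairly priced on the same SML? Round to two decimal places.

11.40%

MRP = (14.57% − 10.27%) / (1.33 − 0.71) = 6.9355%
R_f = 10.27% − 0.71 × 6.9355% = 5.3458%
β_Jory = Cov / Var(R_m) = 0.01178 / 0.01349 = 0.8732
E(R_Jory) = R_f + β × MRP = 5.3458% + 0.8732 × 6.9355% = 11.40%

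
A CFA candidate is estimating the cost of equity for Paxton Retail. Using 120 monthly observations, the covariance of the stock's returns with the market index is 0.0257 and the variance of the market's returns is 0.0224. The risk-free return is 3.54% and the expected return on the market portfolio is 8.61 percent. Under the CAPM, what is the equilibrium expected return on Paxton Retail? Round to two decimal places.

9.36%

β = Cov(R_i, R_m) / Var(R_m) = 0.0257 / 0.0224 = 1.1473
MRP = 8.61% − 3.54% = 5.07%
E(R) = R_f + β × MRP = 3.54% + 1.1473 × 5.07% = 9.36%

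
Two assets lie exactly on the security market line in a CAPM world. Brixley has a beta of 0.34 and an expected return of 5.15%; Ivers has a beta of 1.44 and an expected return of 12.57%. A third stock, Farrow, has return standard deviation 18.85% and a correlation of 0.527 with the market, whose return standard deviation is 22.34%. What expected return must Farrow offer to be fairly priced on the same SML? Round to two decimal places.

MRP = (12.57% − 5.15%) / (1.44 − 0.34) = 6.7455%
R_f = 5.15% − 0.34 × 6.7455% = 2.8565%
β_Farrow = ρ·σ_i/σ_m = 0.527 × 18.85 / 22.34 = 0.4447
E(R_Farrow) = R_f + β × MRP = 2.8565% + 0.4447 × 6.7455% = 5.86%

5.86%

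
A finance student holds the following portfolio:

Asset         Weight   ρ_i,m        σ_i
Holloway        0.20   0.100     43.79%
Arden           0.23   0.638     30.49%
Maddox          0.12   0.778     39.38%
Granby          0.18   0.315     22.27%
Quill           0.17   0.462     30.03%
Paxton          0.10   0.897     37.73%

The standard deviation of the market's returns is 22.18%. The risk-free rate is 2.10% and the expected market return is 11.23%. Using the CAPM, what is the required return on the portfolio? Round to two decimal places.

8.70%

β_Holloway = 0.100 × 43.79% / 22.18% = 0.1974
β_Arden = 0.638 × 30.49% / 22.18% = 0.8770
β_Maddox = 0.778 × 39.38% / 22.18% = 1.3813
β_Granby = 0.315 × 22.27% / 22.18% = 0.3163
β_Quill = 0.462 × 30.03% / 22.18% = 0.6255
β_Paxton = 0.897 × 37.73% / 22.18% = 1.5259
β_P = Σ w_i β_i = 0.20×0.1974 + 0.23×0.8770 + 0.12×1.3813 + 0.18×0.3163 + 0.17×0.6255 + 0.10×1.5259 = 0.7228
MRP = 11.23% − 2.10% = 9.13%
E(R_P) = R_f + β_P × MRP = 2.10% + 0.7228 × 9.13% = 8.70%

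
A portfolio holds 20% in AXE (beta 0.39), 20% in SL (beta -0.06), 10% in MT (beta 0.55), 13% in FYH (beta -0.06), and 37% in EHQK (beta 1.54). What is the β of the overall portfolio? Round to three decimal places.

β_P = Σ w_i β_i = 0.20×0.39 + 0.20×-0.06 + 0.10×0.55 + 0.13×-0.06 + 0.37×1.54 = 0.6830

0.683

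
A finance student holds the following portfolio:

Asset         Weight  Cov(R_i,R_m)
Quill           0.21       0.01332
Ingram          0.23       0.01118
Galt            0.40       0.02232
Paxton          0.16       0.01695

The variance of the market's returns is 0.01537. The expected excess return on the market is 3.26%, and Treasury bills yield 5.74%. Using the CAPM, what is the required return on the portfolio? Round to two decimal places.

β_Quill = 0.01332 / 0.01537 = 0.8666
β_Ingram = 0.01118 / 0.01537 = 0.7274
β_Galt = 0.02232 / 0.01537 = 1.4522
β_Paxton = 0.01695 / 0.01537 = 1.1028
β_P = Σ w_i β_i = 0.21×0.8666 + 0.23×0.7274 + 0.40×1.4522 + 0.16×1.1028 = 1.1066
E(R_P) = R_f + β_P × MRP = 5.74% + 1.1066 × 3.26% = 9.35%

9.35%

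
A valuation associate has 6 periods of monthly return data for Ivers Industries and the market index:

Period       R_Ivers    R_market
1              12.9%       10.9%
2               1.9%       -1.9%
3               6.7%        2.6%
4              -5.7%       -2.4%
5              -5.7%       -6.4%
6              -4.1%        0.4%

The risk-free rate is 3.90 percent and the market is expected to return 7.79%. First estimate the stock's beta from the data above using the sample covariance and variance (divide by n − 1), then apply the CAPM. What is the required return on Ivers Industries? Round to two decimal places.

Mean R_i = (12.9 + 1.9 + 6.7 − 5.7 − 5.7 − 4.1) / 6 = 1.0000%
Mean R_m = (10.9 − 1.9 + 2.6 − 2.4 − 6.4 + 0.4) / 6 = 0.5333%
Σ(R_i − R̄_i)(R_m − R̄_m) = 199.7400  ⇒  Cov = 199.7400 / 5 = 39.9480
Σ(R_m − R̄_m)² = 174.3533  ⇒  Var(R_m) = 174.3533 / 5 = 34.8707
β = Cov / Var(R_m) = 39.9480 / 34.8707 = 1.1456
MRP = 7.79% − 3.90% = 3.89%
E(R) = R_f + β × MRP = 3.90% + 1.1456 × 3.89% = 8.36%

8.36%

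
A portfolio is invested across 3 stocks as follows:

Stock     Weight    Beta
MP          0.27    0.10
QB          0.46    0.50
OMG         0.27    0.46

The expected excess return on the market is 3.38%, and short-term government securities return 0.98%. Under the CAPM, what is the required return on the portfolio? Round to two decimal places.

2.27%

β_P = Σ w_i β_i = 0.27×0.10 + 0.46×0.50 + 0.27×0.46 = 0.3812
E(R_P) = R_f + β_P × MRP = 0.98% + 0.3812 × 3.38% = 2.27%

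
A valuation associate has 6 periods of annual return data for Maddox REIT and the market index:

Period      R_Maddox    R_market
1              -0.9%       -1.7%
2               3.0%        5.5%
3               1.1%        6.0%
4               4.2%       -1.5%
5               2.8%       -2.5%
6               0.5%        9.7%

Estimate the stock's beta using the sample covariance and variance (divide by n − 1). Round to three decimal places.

-0.087

Mean R_i = (-0.9 + 3.0 + 1.1 + 4.2 + 2.8 + 0.5) / 6 = 1.7833%
Mean R_m = (-1.7 + 5.5 + 6.0 − 1.5 − 2.5 + 9.7) / 6 = 2.5833%
Σ(R_i − R̄_i)(R_m − R̄_m) = -11.4617  ⇒  Cov = -11.4617 / 5 = -2.2923
Σ(R_m − R̄_m)² = 131.6883  ⇒  Var(R_m) = 131.6883 / 5 = 26.3377
β = Cov / Var(R_m) = -2.2923 / 26.3377 = -0.0870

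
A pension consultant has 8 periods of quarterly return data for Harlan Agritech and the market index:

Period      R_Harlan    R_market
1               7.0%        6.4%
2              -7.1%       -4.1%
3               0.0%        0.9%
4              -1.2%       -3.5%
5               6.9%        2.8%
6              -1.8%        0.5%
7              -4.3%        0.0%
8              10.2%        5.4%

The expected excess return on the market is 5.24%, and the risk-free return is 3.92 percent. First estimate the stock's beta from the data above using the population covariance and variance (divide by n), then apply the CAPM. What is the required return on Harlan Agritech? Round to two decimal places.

11.39%

Mean R_i = (7.0 − 7.1 + 0.0 − 1.2 + 6.9 − 1.8 − 4.3 + 10.2) / 8 = 1.2125%
Mean R_m = (6.4 − 4.1 + 0.9 − 3.5 + 2.8 + 0.5 + 0.0 + 5.4) / 8 = 1.0500%
Σ(R_i − R̄_i)(R_m − R̄_m) = 141.4250  ⇒  Cov = 141.4250 / 8 = 17.6781
Σ(R_m − R̄_m)² = 99.2600  ⇒  Var(R_m) = 99.2600 / 8 = 12.4075
β = Cov / Var(R_m) = 17.6781 / 12.4075 = 1.4248
E(R) = R_f + β × MRP = 3.92% + 1.4248 × 5.24% = 11.39%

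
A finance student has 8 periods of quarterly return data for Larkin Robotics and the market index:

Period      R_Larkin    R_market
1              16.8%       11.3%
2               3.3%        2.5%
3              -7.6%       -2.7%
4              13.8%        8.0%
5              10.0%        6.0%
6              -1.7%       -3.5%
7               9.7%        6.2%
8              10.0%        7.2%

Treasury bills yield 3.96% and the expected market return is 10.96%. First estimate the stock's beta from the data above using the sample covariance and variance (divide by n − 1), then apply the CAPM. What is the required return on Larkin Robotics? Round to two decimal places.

14.59%

Mean R_i = (16.8 + 3.3 − 7.6 + 13.8 + 10.0 − 1.7 + 9.7 + 10.0) / 8 = 6.7875%
Mean R_m = (11.3 + 2.5 − 2.7 + 8.0 + 6.0 − 3.5 + 6.2 + 7.2) / 8 = 4.3750%
Σ(R_i − R̄_i)(R_m − R̄_m) = 289.5375  ⇒  Cov = 289.5375 / 7 = 41.3625
Σ(R_m − R̄_m)² = 190.6350  ⇒  Var(R_m) = 190.6350 / 7 = 27.2336
β = Cov / Var(R_m) = 41.3625 / 27.2336 = 1.5188
MRP = 10.96% − 3.96% = 7.00%
E(R) = R_f + β × MRP = 3.96% + 1.5188 × 7.00% = 14.59%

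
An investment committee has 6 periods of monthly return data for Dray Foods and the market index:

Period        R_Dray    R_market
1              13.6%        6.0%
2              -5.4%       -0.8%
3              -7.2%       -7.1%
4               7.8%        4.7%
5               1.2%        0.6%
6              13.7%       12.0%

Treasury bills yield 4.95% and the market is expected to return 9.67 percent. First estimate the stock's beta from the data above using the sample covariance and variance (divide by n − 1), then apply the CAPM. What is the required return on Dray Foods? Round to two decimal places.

Mean R_i = (13.6 − 5.4 − 7.2 + 7.8 + 1.2 + 13.7) / 6 = 3.9500%
Mean R_m = (6.0 − 0.8 − 7.1 + 4.7 + 0.6 + 12.0) / 6 = 2.5667%
Σ(R_i − R̄_i)(R_m − R̄_m) = 277.9900  ⇒  Cov = 277.9900 / 5 = 55.5980
Σ(R_m − R̄_m)² = 213.9733  ⇒  Var(R_m) = 213.9733 / 5 = 42.7947
β = Cov / Var(R_m) = 55.5980 / 42.7947 = 1.2992
MRP = 9.67% − 4.95% = 4.72%
E(R) = R_f + β × MRP = 4.95% + 1.2992 × 4.72% = 11.08%

11.08%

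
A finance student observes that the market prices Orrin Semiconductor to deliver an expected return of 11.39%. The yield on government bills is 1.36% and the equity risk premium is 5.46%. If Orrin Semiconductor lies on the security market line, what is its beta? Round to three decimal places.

1.837

β = (E(R) − R_f) / MRP = (11.39% − 1.36%) / 5.46% = 10.03% / 5.46% = 1.837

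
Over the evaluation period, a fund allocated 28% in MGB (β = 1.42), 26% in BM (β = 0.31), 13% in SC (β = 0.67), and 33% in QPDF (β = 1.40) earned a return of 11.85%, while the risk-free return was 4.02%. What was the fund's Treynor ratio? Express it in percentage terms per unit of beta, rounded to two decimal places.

β_P = 0.28×1.42 + 0.26×0.31 + 0.13×0.67 + 0.33×1.40 = 1.0273
Treynor = (R_P − R_f) / β_P = (11.85% − 4.02%) / 1.0273 = 7.83% / 1.0273 = 7.62%

7.62%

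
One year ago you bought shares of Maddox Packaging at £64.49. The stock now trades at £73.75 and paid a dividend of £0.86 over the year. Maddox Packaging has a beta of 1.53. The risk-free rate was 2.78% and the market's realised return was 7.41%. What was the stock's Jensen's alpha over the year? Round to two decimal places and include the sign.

+5.83%

Realised HPR = (P1 + D1 − P0) / P0 = (73.75 + 0.86 − 64.49) / 64.49 = 10.12 / 64.49 = 15.6924%
MRP = 7.41% − 2.78% = 4.63%
CAPM required = R_f + β·MRP = 2.78% + 1.53 × 4.63% = 9.8639%
α = realised − required = 15.6924% − 9.8639% = +5.83%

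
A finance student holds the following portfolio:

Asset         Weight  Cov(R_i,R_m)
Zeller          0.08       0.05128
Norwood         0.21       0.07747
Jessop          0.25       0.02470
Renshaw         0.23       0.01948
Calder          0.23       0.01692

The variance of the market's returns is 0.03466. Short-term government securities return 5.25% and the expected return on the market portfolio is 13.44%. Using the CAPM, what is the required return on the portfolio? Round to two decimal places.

13.50%

β_Zeller = 0.05128 / 0.03466 = 1.4795
β_Norwood = 0.07747 / 0.03466 = 2.2351
β_Jessop = 0.02470 / 0.03466 = 0.7126
β_Renshaw = 0.01948 / 0.03466 = 0.5620
β_Calder = 0.01692 / 0.03466 = 0.4882
β_P = Σ w_i β_i = 0.08×1.4795 + 0.21×2.2351 + 0.25×0.7126 + 0.23×0.5620 + 0.23×0.4882 = 1.0074
MRP = 13.44% − 5.25% = 8.19%
E(R_P) = R_f + β_P × MRP = 5.25% + 1.0074 × 8.19% = 13.50%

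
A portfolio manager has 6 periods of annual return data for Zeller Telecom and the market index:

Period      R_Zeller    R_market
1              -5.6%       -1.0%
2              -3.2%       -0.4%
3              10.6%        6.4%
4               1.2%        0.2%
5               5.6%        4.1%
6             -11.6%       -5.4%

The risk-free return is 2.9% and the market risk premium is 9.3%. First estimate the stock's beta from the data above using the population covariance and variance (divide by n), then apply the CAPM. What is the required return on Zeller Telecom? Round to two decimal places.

20.56%

Mean R_i = (-5.6 − 3.2 + 10.6 + 1.2 + 5.6 − 11.6) / 6 = -0.5000%
Mean R_m = (-1.0 − 0.4 + 6.4 + 0.2 + 4.1 − 5.4) / 6 = 0.6500%
Σ(R_i − R̄_i)(R_m − R̄_m) = 162.5100  ⇒  Cov = 162.5100 / 6 = 27.0850
Σ(R_m − R̄_m)² = 85.5950  ⇒  Var(R_m) = 85.5950 / 6 = 14.2658
β = Cov / Var(R_m) = 27.0850 / 14.2658 = 1.8986
E(R) = R_f + β × MRP = 2.9% + 1.8986 × 9.3% = 20.56%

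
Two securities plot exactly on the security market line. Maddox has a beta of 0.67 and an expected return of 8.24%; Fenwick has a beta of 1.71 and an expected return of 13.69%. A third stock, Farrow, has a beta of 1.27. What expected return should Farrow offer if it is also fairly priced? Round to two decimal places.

11.38%

MRP (SML slope) = (13.69% − 8.24%) / (1.71 − 0.67) = 5.45% / 1.04 = 5.2404%
R_f (intercept) = 8.24% − 0.67 × 5.2404% = 4.7289%
E(R_Farrow) = R_f + β × MRP = 4.7289% + 1.27 × 5.2404% = 11.38%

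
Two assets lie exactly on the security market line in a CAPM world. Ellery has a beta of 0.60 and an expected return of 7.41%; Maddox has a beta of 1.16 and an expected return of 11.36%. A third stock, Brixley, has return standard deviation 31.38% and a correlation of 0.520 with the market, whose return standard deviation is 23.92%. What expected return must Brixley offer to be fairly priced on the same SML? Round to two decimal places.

7.99%

MRP = (11.36% − 7.41%) / (1.16 − 0.60) = 7.0536%
R_f = 7.41% − 0.60 × 7.0536% = 3.1778%
β_Brixley = ρ·σ_i/σ_m = 0.520 × 31.38 / 23.92 = 0.6822
E(R_Brixley) = R_f + β × MRP = 3.1778% + 0.6822 × 7.0536% = 7.99%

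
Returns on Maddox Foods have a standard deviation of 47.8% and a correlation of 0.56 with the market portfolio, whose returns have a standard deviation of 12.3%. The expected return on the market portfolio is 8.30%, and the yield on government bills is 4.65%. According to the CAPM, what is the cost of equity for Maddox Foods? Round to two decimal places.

β = ρ × σ_i / σ_m = 0.56 × 47.8% / 12.3% = 2.1763
MRP = 8.30% − 4.65% = 3.65%
E(R) = 4.65% + 2.1763 × 3.65% = 12.59%

12.59%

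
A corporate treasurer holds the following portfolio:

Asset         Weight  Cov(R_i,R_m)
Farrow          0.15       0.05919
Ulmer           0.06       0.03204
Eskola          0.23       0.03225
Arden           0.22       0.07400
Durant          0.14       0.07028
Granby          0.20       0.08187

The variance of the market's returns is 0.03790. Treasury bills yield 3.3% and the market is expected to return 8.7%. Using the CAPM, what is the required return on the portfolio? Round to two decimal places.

β_Farrow = 0.05919 / 0.03790 = 1.5617
β_Ulmer = 0.03204 / 0.03790 = 0.8454
β_Eskola = 0.03225 / 0.03790 = 0.8509
β_Arden = 0.07400 / 0.03790 = 1.9525
β_Durant = 0.07028 / 0.03790 = 1.8544
β_Granby = 0.08187 / 0.03790 = 2.1602
β_P = Σ w_i β_i = 0.15×1.5617 + 0.06×0.8454 + 0.23×0.8509 + 0.22×1.9525 + 0.14×1.8544 + 0.20×2.1602 = 1.6019
MRP = 8.7% − 3.3% = 5.40%
E(R_P) = R_f + β_P × MRP = 3.3% + 1.6019 × 5.4% = 11.95%

11.95%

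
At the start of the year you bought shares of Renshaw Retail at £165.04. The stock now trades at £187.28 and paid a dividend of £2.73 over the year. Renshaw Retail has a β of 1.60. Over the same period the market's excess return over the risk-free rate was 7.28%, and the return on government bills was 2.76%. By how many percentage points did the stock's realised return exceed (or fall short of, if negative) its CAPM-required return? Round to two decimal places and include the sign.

Realised HPR = (P1 + D1 − P0) / P0 = (187.28 + 2.73 − 165.04) / 165.04 = 24.97 / 165.04 = 15.1297%
CAPM required = R_f + β·MRP = 2.76% + 1.60 × 7.28% = 14.4080%
α = realised − required = 15.1297% − 14.4080% = +0.72%

+0.72%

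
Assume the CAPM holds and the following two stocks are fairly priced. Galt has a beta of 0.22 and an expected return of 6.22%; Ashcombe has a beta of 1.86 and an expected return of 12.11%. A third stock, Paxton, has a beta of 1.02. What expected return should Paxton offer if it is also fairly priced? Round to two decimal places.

9.09%

MRP (SML slope) = (12.11% − 6.22%) / (1.86 − 0.22) = 5.89% / 1.64 = 3.5915%
R_f (intercept) = 6.22% − 0.22 × 3.5915% = 5.4299%
E(R_Paxton) = R_f + β × MRP = 5.4299% + 1.02 × 3.5915% = 9.09%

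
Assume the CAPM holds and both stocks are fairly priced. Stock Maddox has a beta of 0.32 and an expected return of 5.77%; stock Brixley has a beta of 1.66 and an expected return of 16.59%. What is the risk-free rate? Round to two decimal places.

Both satisfy E(R) = R_f + β·MRP, so the slope of the SML is
MRP = (16.59% − 5.77%) / (1.66 − 0.32) = 10.82% / 1.34 = 8.0746%
R_f = E(R_Maddox) − β_Maddox·MRP = 5.77% − 0.32 × 8.0746% = 3.1861%

3.19%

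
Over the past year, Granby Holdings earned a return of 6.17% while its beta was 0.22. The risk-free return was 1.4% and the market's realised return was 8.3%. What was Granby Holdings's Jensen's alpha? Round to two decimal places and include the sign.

+3.25%

Market excess return = 8.3% − 1.4% = 6.90%
CAPM benchmark = R_f + β(R_m − R_f) = 1.4% + 0.22 × 6.9% = 2.9180%
α = actual − benchmark = 6.17% − 2.9180% = +3.25%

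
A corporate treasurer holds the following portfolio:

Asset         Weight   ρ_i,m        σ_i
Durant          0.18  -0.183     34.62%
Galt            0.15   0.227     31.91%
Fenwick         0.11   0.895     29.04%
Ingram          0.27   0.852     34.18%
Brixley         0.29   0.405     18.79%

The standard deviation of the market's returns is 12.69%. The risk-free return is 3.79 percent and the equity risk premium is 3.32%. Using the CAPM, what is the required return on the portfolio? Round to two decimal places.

7.16%

β_Durant = -0.183 × 34.62% / 12.69% = -0.4992
β_Galt = 0.227 × 31.91% / 12.69% = 0.5708
β_Fenwick = 0.895 × 29.04% / 12.69% = 2.0481
β_Ingram = 0.852 × 34.18% / 12.69% = 2.2948
β_Brixley = 0.405 × 18.79% / 12.69% = 0.5997
β_P = Σ w_i β_i = 0.18×-0.4992 + 0.15×0.5708 + 0.11×2.0481 + 0.27×2.2948 + 0.29×0.5997 = 1.0146
E(R_P) = R_f + β_P × MRP = 3.79% + 1.0146 × 3.32% = 7.16%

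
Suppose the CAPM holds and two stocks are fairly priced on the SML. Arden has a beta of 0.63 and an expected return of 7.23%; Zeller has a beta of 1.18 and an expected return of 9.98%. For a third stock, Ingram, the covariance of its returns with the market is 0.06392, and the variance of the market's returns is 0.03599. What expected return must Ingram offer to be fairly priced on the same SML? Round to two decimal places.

12.96%

MRP = (9.98% − 7.23%) / (1.18 − 0.63) = 5.0000%
R_f = 7.23% − 0.63 × 5.0000% = 4.0800%
β_Ingram = Cov / Var(R_m) = 0.06392 / 0.03599 = 1.7760
E(R_Ingram) = R_f + β × MRP = 4.0800% + 1.7760 × 5.0000% = 12.96%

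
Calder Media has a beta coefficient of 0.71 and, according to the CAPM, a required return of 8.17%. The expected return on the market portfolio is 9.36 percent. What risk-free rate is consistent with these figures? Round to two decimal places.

5.26%

E(R) = R_f + β(E(R_m) − R_f) = R_f(1 − β) + β·E(R_m)
8.17% = R_f × (1 − 0.71) + 0.71 × 9.36%
8.17% = R_f × 0.29 + 6.6456%
R_f = (8.17% − 6.6456%) / 0.29 = 5.26%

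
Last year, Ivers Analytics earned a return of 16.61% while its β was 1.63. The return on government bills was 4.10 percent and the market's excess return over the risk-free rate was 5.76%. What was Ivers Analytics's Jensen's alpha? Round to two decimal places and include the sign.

+3.12%

CAPM benchmark = R_f + β(R_m − R_f) = 4.10% + 1.63 × 5.76% = 13.4888%
α = actual − benchmark = 16.61% − 13.4888% = +3.12%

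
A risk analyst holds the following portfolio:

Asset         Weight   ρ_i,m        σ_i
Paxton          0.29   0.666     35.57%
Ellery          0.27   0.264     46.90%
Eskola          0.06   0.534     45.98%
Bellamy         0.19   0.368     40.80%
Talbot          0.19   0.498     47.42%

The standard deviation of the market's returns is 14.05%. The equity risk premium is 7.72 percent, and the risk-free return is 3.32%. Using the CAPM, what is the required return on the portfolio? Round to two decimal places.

β_Paxton = 0.666 × 35.57% / 14.05% = 1.6861
β_Ellery = 0.264 × 46.90% / 14.05% = 0.8813
β_Eskola = 0.534 × 45.98% / 14.05% = 1.7476
β_Bellamy = 0.368 × 40.80% / 14.05% = 1.0686
β_Talbot = 0.498 × 47.42% / 14.05% = 1.6808
β_P = Σ w_i β_i = 0.29×1.6861 + 0.27×0.8813 + 0.06×1.7476 + 0.19×1.0686 + 0.19×1.6808 = 1.3542
E(R_P) = R_f + β_P × MRP = 3.32% + 1.3542 × 7.72% = 13.77%

13.77%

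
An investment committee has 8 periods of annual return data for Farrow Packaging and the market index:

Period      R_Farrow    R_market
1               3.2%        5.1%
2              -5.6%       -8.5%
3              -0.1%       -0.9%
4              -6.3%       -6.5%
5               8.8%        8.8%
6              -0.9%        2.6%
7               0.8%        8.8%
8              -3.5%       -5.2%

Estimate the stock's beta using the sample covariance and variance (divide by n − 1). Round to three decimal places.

Mean R_i = (3.2 − 5.6 − 0.1 − 6.3 + 8.8 − 0.9 + 0.8 − 3.5) / 8 = -0.4500%
Mean R_m = (5.1 − 8.5 − 0.9 − 6.5 + 8.8 + 2.6 + 8.8 − 5.2) / 8 = 0.5250%
Σ(R_i − R̄_i)(R_m − R̄_m) = 207.1900  ⇒  Cov = 207.1900 / 7 = 29.5986
Σ(R_m − R̄_m)² = 327.7950  ⇒  Var(R_m) = 327.7950 / 7 = 46.8279
β = Cov / Var(R_m) = 29.5986 / 46.8279 = 0.6321

0.632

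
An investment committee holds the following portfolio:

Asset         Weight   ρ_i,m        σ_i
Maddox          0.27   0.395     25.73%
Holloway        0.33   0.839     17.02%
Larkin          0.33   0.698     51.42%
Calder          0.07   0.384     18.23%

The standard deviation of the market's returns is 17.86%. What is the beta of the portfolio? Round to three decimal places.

β_Maddox = 0.395 × 25.73% / 17.86% = 0.5691
β_Holloway = 0.839 × 17.02% / 17.86% = 0.7995
β_Larkin = 0.698 × 51.42% / 17.86% = 2.0096
β_Calder = 0.384 × 18.23% / 17.86% = 0.3920
β_P = Σ w_i β_i = 0.27×0.5691 + 0.33×0.7995 + 0.33×2.0096 + 0.07×0.3920 = 1.1081

1.108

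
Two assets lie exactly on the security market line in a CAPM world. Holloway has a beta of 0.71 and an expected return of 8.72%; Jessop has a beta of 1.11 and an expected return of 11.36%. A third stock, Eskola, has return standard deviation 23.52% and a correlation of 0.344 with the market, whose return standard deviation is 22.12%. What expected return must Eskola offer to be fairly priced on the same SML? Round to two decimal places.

6.45%

MRP = (11.36% − 8.72%) / (1.11 − 0.71) = 6.6000%
R_f = 8.72% − 0.71 × 6.6000% = 4.0340%
β_Eskola = ρ·σ_i/σ_m = 0.344 × 23.52 / 22.12 = 0.3658
E(R_Eskola) = R_f + β × MRP = 4.0340% + 0.3658 × 6.6000% = 6.45%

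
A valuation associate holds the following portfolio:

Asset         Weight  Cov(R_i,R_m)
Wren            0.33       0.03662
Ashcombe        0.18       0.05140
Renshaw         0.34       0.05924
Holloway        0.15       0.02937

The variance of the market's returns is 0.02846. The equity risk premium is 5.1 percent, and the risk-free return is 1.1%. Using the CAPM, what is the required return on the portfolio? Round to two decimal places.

β_Wren = 0.03662 / 0.02846 = 1.2867
β_Ashcombe = 0.05140 / 0.02846 = 1.8060
β_Renshaw = 0.05924 / 0.02846 = 2.0815
β_Holloway = 0.02937 / 0.02846 = 1.0320
β_P = Σ w_i β_i = 0.33×1.2867 + 0.18×1.8060 + 0.34×2.0815 + 0.15×1.0320 = 1.6122
E(R_P) = R_f + β_P × MRP = 1.1% + 1.6122 × 5.1% = 9.32%

9.32%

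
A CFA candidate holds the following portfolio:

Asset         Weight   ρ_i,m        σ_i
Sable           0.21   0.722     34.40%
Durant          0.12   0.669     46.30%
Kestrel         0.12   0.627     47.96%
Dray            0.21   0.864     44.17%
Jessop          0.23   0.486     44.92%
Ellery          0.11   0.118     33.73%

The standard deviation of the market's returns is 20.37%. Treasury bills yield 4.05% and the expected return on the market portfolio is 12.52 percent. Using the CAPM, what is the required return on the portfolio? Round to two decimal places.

β_Sable = 0.722 × 34.40% / 20.37% = 1.2193
β_Durant = 0.669 × 46.30% / 20.37% = 1.5206
β_Kestrel = 0.627 × 47.96% / 20.37% = 1.4762
β_Dray = 0.864 × 44.17% / 20.37% = 1.8735
β_Jessop = 0.486 × 44.92% / 20.37% = 1.0717
β_Ellery = 0.118 × 33.73% / 20.37% = 0.1954
β_P = Σ w_i β_i = 0.21×1.2193 + 0.12×1.5206 + 0.12×1.4762 + 0.21×1.8735 + 0.23×1.0717 + 0.11×0.1954 = 1.2771
MRP = 12.52% − 4.05% = 8.47%
E(R_P) = R_f + β_P × MRP = 4.05% + 1.2771 × 8.47% = 14.87%

14.87%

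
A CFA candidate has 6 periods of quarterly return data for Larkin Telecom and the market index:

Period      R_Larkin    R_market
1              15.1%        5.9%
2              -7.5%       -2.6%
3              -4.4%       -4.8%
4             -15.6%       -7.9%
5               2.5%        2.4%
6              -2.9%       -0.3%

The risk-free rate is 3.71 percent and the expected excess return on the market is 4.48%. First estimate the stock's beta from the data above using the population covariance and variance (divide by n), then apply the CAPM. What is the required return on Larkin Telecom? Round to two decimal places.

Mean R_i = (15.1 − 7.5 − 4.4 − 15.6 + 2.5 − 2.9) / 6 = -2.1333%
Mean R_m = (5.9 − 2.6 − 4.8 − 7.9 + 2.4 − 0.3) / 6 = -1.2167%
Σ(R_i − R̄_i)(R_m − R̄_m) = 244.2467  ⇒  Cov = 244.2467 / 6 = 40.7078
Σ(R_m − R̄_m)² = 123.9883  ⇒  Var(R_m) = 123.9883 / 6 = 20.6647
β = Cov / Var(R_m) = 40.7078 / 20.6647 = 1.9699
E(R) = R_f + β × MRP = 3.71% + 1.9699 × 4.48% = 12.54%

12.54%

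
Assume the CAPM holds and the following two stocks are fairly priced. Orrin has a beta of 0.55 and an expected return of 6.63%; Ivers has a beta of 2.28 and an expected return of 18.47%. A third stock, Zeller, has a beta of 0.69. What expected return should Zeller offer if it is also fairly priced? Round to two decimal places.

7.59%

MRP (SML slope) = (18.47% − 6.63%) / (2.28 − 0.55) = 11.84% / 1.73 = 6.8439%
R_f (intercept) = 6.63% − 0.55 × 6.8439% = 2.8659%
E(R_Zeller) = R_f + β × MRP = 2.8659% + 0.69 × 6.8439% = 7.59%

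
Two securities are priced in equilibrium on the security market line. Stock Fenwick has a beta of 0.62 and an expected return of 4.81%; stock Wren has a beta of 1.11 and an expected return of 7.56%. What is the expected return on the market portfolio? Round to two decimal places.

6.94%

Both satisfy E(R) = R_f + β·MRP, so the slope of the SML is
MRP = (7.56% − 4.81%) / (1.11 − 0.62) = 2.75% / 0.49 = 5.6122%
R_f = E(R_Fenwick) − β_Fenwick·MRP = 4.81% − 0.62 × 5.6122% = 1.3304%
E(R_m) = R_f + MRP = 1.3304% + 5.6122% = 6.94%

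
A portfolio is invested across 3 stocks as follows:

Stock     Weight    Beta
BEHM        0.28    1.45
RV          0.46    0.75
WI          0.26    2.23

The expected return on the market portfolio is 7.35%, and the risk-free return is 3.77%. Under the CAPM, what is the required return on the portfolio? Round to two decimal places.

β_P = Σ w_i β_i = 0.28×1.45 + 0.46×0.75 + 0.26×2.23 = 1.3308
MRP = 7.35% − 3.77% = 3.58%
E(R_P) = R_f + β_P × MRP = 3.77% + 1.3308 × 3.58% = 8.53%

8.53%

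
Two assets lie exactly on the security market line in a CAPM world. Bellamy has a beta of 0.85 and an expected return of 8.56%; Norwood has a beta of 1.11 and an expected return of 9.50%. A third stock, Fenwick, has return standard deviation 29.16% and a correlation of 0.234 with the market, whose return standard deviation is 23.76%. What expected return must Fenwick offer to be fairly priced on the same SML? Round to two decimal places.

6.53%

MRP = (9.50% − 8.56%) / (1.11 − 0.85) = 3.6154%
R_f = 8.56% − 0.85 × 3.6154% = 5.4869%
β_Fenwick = ρ·σ_i/σ_m = 0.234 × 29.16 / 23.76 = 0.2872
E(R_Fenwick) = R_f + β × MRP = 5.4869% + 0.2872 × 3.6154% = 6.53%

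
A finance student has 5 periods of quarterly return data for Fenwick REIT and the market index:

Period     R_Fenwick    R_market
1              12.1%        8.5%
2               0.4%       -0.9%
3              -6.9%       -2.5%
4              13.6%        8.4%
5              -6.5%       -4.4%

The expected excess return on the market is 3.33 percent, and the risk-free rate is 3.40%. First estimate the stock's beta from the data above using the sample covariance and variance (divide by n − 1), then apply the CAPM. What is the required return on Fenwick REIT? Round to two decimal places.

8.62%

Mean R_i = (12.1 + 0.4 − 6.9 + 13.6 − 6.5) / 5 = 2.5400%
Mean R_m = (8.5 − 0.9 − 2.5 + 8.4 − 4.4) / 5 = 1.8200%
Σ(R_i − R̄_i)(R_m − R̄_m) = 239.4660  ⇒  Cov = 239.4660 / 4 = 59.8665
Σ(R_m − R̄_m)² = 152.6680  ⇒  Var(R_m) = 152.6680 / 4 = 38.1670
β = Cov / Var(R_m) = 59.8665 / 38.1670 = 1.5685
E(R) = R_f + β × MRP = 3.40% + 1.5685 × 3.33% = 8.62%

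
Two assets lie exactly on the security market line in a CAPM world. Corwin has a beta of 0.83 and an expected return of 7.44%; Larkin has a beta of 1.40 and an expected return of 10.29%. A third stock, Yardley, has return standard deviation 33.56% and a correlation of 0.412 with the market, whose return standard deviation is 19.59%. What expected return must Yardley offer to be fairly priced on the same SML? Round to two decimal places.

MRP = (10.29% − 7.44%) / (1.40 − 0.83) = 5.0000%
R_f = 7.44% − 0.83 × 5.0000% = 3.2900%
β_Yardley = ρ·σ_i/σ_m = 0.412 × 33.56 / 19.59 = 0.7058
E(R_Yardley) = R_f + β × MRP = 3.2900% + 0.7058 × 5.0000% = 6.82%

6.82%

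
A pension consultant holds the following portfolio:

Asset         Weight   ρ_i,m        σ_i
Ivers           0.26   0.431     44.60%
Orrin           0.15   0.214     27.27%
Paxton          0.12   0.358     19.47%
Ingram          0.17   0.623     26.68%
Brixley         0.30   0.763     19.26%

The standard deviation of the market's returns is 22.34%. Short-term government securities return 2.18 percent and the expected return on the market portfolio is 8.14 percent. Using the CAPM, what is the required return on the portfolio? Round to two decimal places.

β_Ivers = 0.431 × 44.60% / 22.34% = 0.8605
β_Orrin = 0.214 × 27.27% / 22.34% = 0.2612
β_Paxton = 0.358 × 19.47% / 22.34% = 0.3120
β_Ingram = 0.623 × 26.68% / 22.34% = 0.7440
β_Brixley = 0.763 × 19.26% / 22.34% = 0.6578
β_P = Σ w_i β_i = 0.26×0.8605 + 0.15×0.2612 + 0.12×0.3120 + 0.17×0.7440 + 0.30×0.6578 = 0.6242
MRP = 8.14% − 2.18% = 5.96%
E(R_P) = R_f + β_P × MRP = 2.18% + 0.6242 × 5.96% = 5.90%

5.90%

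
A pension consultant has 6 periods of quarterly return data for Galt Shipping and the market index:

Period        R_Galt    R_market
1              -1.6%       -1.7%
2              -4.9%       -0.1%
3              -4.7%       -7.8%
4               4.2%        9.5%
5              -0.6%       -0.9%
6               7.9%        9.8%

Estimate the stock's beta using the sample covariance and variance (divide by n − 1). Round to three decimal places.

Mean R_i = (-1.6 − 4.9 − 4.7 + 4.2 − 0.6 + 7.9) / 6 = 0.0500%
Mean R_m = (-1.7 − 0.1 − 7.8 + 9.5 − 0.9 + 9.8) / 6 = 1.4667%
Σ(R_i − R̄_i)(R_m − R̄_m) = 157.2900  ⇒  Cov = 157.2900 / 5 = 31.4580
Σ(R_m − R̄_m)² = 237.9333  ⇒  Var(R_m) = 237.9333 / 5 = 47.5867
β = Cov / Var(R_m) = 31.4580 / 47.5867 = 0.6611

0.661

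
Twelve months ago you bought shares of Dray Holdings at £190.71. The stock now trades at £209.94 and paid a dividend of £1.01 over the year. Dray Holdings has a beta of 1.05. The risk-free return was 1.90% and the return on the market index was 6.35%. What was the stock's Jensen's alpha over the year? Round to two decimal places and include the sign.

Realised HPR = (P1 + D1 − P0) / P0 = (209.94 + 1.01 − 190.71) / 190.71 = 20.24 / 190.71 = 10.6130%
MRP = 6.35% − 1.90% = 4.45%
CAPM required = R_f + β·MRP = 1.90% + 1.05 × 4.45% = 6.5725%
α = realised − required = 10.6130% − 6.5725% = +4.04%

+4.04%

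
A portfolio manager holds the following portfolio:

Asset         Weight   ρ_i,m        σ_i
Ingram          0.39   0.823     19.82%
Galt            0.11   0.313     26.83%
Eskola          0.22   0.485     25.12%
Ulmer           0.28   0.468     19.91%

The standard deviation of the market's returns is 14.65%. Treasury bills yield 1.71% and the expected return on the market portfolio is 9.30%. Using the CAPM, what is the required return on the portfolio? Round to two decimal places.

8.22%

β_Ingram = 0.823 × 19.82% / 14.65% = 1.1134
β_Galt = 0.313 × 26.83% / 14.65% = 0.5732
β_Eskola = 0.485 × 25.12% / 14.65% = 0.8316
β_Ulmer = 0.468 × 19.91% / 14.65% = 0.6360
β_P = Σ w_i β_i = 0.39×1.1134 + 0.11×0.5732 + 0.22×0.8316 + 0.28×0.6360 = 0.8583
MRP = 9.30% − 1.71% = 7.59%
E(R_P) = R_f + β_P × MRP = 1.71% + 0.8583 × 7.59% = 8.22%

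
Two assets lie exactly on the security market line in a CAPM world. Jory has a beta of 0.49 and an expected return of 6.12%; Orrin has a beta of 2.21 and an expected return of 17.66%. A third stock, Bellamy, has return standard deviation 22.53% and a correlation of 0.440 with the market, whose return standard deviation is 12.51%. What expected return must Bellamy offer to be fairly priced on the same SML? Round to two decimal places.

8.15%

MRP = (17.66% − 6.12%) / (2.21 − 0.49) = 6.7093%
R_f = 6.12% − 0.49 × 6.7093% = 2.8324%
β_Bellamy = ρ·σ_i/σ_m = 0.440 × 22.53 / 12.51 = 0.7924
E(R_Bellamy) = R_f + β × MRP = 2.8324% + 0.7924 × 6.7093% = 8.15%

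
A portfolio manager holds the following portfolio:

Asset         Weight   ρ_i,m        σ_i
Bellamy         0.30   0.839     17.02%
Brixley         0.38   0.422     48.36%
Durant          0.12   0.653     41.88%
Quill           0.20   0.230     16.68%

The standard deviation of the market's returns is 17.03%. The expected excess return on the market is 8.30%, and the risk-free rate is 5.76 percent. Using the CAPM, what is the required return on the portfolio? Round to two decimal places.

β_Bellamy = 0.839 × 17.02% / 17.03% = 0.8385
β_Brixley = 0.422 × 48.36% / 17.03% = 1.1984
β_Durant = 0.653 × 41.88% / 17.03% = 1.6059
β_Quill = 0.230 × 16.68% / 17.03% = 0.2253
β_P = Σ w_i β_i = 0.30×0.8385 + 0.38×1.1984 + 0.12×1.6059 + 0.20×0.2253 = 0.9447
E(R_P) = R_f + β_P × MRP = 5.76% + 0.9447 × 8.30% = 13.60%

13.60%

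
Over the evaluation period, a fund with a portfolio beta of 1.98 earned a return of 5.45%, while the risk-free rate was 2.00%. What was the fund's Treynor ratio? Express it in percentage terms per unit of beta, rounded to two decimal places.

Treynor = (R_P − R_f) / β_P = (5.45% − 2.00%) / 1.9800 = 3.45% / 1.9800 = 1.74%

1.74%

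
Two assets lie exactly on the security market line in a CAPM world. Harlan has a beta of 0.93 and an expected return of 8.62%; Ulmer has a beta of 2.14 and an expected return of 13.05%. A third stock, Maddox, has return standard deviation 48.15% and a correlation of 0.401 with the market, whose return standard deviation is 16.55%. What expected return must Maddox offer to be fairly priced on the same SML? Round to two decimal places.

9.49%

MRP = (13.05% − 8.62%) / (2.14 − 0.93) = 3.6612%
R_f = 8.62% − 0.93 × 3.6612% = 5.2151%
β_Maddox = ρ·σ_i/σ_m = 0.401 × 48.15 / 16.55 = 1.1667
E(R_Maddox) = R_f + β × MRP = 5.2151% + 1.1667 × 3.6612% = 9.49%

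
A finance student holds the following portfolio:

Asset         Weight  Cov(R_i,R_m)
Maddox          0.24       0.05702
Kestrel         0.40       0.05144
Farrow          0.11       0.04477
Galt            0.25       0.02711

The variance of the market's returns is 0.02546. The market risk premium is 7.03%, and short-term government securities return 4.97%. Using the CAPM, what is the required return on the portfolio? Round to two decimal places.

β_Maddox = 0.05702 / 0.02546 = 2.2396
β_Kestrel = 0.05144 / 0.02546 = 2.0204
β_Farrow = 0.04477 / 0.02546 = 1.7584
β_Galt = 0.02711 / 0.02546 = 1.0648
β_P = Σ w_i β_i = 0.24×2.2396 + 0.40×2.0204 + 0.11×1.7584 + 0.25×1.0648 = 1.8053
E(R_P) = R_f + β_P × MRP = 4.97% + 1.8053 × 7.03% = 17.66%

17.66%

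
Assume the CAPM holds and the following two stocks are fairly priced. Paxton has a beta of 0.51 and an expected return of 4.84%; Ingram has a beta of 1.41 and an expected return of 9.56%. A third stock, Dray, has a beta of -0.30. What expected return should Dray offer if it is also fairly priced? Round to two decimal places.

0.59%

MRP (SML slope) = (9.56% − 4.84%) / (1.41 − 0.51) = 4.72% / 0.90 = 5.2444%
R_f (intercept) = 4.84% − 0.51 × 5.2444% = 2.1654%
E(R_Dray) = R_f + β × MRP = 2.1654% + -0.30 × 5.2444% = 0.59%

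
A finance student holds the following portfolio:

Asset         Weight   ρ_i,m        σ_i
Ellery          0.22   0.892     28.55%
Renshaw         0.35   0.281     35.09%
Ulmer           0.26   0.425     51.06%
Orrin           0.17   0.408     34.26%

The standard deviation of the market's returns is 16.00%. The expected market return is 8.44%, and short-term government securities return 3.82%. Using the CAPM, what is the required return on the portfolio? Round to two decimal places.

8.75%

β_Ellery = 0.892 × 28.55% / 16.00% = 1.5917
β_Renshaw = 0.281 × 35.09% / 16.00% = 0.6163
β_Ulmer = 0.425 × 51.06% / 16.00% = 1.3563
β_Orrin = 0.408 × 34.26% / 16.00% = 0.8736
β_P = Σ w_i β_i = 0.22×1.5917 + 0.35×0.6163 + 0.26×1.3563 + 0.17×0.8736 = 1.0670
MRP = 8.44% − 3.82% = 4.62%
E(R_P) = R_f + β_P × MRP = 3.82% + 1.0670 × 4.62% = 8.75%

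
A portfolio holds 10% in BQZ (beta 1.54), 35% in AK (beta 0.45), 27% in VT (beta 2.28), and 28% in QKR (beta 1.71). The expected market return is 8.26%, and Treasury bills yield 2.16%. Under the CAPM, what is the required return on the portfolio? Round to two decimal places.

β_P = Σ w_i β_i = 0.10×1.54 + 0.35×0.45 + 0.27×2.28 + 0.28×1.71 = 1.4059
MRP = 8.26% − 2.16% = 6.10%
E(R_P) = R_f + β_P × MRP = 2.16% + 1.4059 × 6.10% = 10.74%

10.74%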